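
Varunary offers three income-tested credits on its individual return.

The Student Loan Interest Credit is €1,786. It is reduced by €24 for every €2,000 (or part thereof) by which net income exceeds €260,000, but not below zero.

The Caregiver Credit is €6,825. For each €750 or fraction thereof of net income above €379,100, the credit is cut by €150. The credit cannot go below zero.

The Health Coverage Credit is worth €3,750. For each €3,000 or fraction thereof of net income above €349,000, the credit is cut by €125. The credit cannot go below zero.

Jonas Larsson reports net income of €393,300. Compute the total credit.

Student Loan Interest Credit: income exceeds €260,000 by €133,300, which is 67 full-or-partial €2,000 increments; reduction = 67 × €24 = €1,608, leaving €178.
Caregiver Credit: income exceeds €379,100 by €14,200, which is 19 full-or-partial €750 increments; reduction = 19 × €150 = €2,850, leaving €3,975.
Health Coverage Credit: income exceeds €349,000 by €44,300, which is 15 full-or-partial €3,000 increments; reduction = 15 × €125 = €1,875, leaving €1,875.
Total: €178 + €3,975 + €1,875 = €6,028.

€6,028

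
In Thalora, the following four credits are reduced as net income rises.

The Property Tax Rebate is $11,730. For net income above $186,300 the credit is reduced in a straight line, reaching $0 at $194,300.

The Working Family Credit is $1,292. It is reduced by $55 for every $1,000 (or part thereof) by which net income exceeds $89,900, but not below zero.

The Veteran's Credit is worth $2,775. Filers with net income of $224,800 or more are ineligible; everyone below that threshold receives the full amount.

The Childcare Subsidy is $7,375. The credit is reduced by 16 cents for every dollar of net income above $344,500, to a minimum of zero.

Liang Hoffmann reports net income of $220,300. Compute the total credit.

Property Tax Rebate: $220,300 is at or above $194,300, so the credit is $0.
Working Family Credit: income exceeds $89,900 by $130,400 → 131 increments × $55 = $7,205 ≥ base, so the credit is $0.
Veteran's Credit: $220,300 is below the $224,800 cutoff, so the full $2,775 applies.
Childcare Subsidy: $220,300 is at or below the $344,500 threshold, so the full $7,375 applies.
Total: $0 + $0 + $2,775 + $7,375 = $10,150.

$10,150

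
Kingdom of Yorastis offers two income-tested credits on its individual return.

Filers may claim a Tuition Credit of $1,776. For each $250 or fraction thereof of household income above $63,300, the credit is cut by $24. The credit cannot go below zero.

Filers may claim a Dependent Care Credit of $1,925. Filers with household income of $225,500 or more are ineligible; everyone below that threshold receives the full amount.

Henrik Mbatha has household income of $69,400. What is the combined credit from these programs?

Tuition Credit: income exceeds $63,300 by $6,100, which is 25 full-or-partial $250 increments; reduction = 25 × $24 = $600, leaving $1,176.
Dependent Care Credit: $69,400 is below the $225,500 cutoff, so the full $1,925 applies.
Total: $1,176 + $1,925 = $3,101.

$3,101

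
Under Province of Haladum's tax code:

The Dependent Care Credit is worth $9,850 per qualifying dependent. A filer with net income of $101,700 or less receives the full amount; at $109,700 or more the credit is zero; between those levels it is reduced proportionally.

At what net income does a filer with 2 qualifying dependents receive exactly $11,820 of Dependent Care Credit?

Full credit = 2 × $9,850 = $19,700.
$11,820 is 11,820/19,700 of the full $19,700, so 7,880/19,700 of the $8,000 range has been used: income = $101,700 + $8,000 × 7,880/19,700 = $104,900.

$104,900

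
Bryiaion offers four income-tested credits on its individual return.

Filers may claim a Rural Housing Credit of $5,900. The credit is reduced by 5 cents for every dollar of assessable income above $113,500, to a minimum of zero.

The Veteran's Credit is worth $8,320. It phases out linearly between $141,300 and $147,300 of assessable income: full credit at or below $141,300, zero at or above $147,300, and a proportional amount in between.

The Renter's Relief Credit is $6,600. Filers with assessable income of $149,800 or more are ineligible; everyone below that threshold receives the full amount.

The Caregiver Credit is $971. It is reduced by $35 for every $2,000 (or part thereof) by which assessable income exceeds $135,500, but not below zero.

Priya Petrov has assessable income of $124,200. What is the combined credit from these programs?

Rural Housing Credit: 5% of the $10,700 excess over $113,500 is $535; credit = $5,900 − $535 = $5,365.
Veteran's Credit: $124,200 is at or below the $141,300 threshold, so the full $8,320 applies.
Renter's Relief Credit: $124,200 is below the $149,800 cutoff, so the full $6,600 applies.
Caregiver Credit: $124,200 is at or below the $135,500 threshold, so the full $971 applies.
Total: $5,365 + $8,320 + $6,600 + $971 = $21,256.

$21,256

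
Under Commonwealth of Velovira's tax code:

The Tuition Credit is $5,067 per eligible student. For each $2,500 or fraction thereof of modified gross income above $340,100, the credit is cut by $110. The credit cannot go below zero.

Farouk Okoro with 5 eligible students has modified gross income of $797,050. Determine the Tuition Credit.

$5,205

Tuition Credit: base = 5 × $5,067 = $25,335. income exceeds $340,100 by $456,950, which is 183 full-or-partial $2,500 increments; reduction = 183 × $110 = $20,130, leaving $5,205.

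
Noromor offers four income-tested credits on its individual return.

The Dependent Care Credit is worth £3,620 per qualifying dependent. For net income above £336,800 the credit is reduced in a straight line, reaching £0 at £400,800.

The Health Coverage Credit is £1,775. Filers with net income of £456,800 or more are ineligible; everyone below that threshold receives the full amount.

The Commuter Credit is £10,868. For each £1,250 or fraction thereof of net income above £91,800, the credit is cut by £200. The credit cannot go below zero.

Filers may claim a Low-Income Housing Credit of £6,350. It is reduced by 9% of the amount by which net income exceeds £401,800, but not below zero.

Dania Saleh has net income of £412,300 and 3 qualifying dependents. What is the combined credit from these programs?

£7,180

Dependent Care Credit: base = 3 × £3,620 = £10,860. £412,300 is at or above £400,800, so the credit is £0.
Health Coverage Credit: £412,300 is below the £456,800 cutoff, so the full £1,775 applies.
Commuter Credit: income exceeds £91,800 by £320,500 → 257 increments × £200 = £51,400 ≥ base, so the credit is £0.
Low-Income Housing Credit: 9% of the £10,500 excess over £401,800 is £945; credit = £6,350 − £945 = £5,405.
Total: £0 + £1,775 + £0 + £5,405 = £7,180.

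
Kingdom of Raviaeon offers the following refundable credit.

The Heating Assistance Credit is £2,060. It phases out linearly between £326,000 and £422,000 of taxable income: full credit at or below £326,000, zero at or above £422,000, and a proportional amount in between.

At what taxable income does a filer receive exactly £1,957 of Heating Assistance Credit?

£1,957 is 1,957/2,060 of the full £2,060, so 103/2,060 of the £96,000 range has been used: income = £326,000 + £96,000 × 103/2,060 = £330,800.

£330,800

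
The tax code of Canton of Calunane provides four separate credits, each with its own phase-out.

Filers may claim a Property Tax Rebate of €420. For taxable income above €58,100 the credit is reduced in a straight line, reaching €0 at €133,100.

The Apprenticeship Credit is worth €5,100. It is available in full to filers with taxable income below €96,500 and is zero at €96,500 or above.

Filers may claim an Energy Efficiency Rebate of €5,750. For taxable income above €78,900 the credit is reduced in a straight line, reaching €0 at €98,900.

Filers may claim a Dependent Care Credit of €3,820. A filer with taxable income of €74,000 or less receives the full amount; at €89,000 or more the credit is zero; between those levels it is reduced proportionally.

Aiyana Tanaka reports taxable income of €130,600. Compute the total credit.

€14

Property Tax Rebate: €130,600 is €72,500 into a €75,000 phase-out range, leaving 2,500/75,000 of the credit: €420 × 2,500/75,000 = €14.
Apprenticeship Credit: €130,600 meets or exceeds the €96,500 cutoff, so the credit is €0.
Energy Efficiency Rebate: €130,600 is at or above €98,900, so the credit is €0.
Dependent Care Credit: €130,600 is at or above €89,000, so the credit is €0.
Total: €14 + €0 + €0 + €0 = €14.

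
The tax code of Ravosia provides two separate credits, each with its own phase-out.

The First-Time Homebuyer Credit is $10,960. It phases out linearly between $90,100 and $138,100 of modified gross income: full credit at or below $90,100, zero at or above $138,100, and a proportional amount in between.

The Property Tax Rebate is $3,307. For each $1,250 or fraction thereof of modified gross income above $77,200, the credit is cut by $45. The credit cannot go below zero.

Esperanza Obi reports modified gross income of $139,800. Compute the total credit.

$1,012

First-Time Homebuyer Credit: $139,800 is at or above $138,100, so the credit is $0.
Property Tax Rebate: income exceeds $77,200 by $62,600, which is 51 full-or-partial $1,250 increments; reduction = 51 × $45 = $2,295, leaving $1,012.
Total: $0 + $1,012 = $1,012.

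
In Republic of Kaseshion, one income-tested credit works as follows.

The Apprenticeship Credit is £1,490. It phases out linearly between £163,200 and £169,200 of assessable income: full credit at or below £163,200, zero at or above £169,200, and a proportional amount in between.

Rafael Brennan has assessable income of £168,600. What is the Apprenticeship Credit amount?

Apprenticeship Credit: £168,600 is £5,400 into a £6,000 phase-out range, leaving 600/6,000 of the credit: £1,490 × 600/6,000 = £149.

£149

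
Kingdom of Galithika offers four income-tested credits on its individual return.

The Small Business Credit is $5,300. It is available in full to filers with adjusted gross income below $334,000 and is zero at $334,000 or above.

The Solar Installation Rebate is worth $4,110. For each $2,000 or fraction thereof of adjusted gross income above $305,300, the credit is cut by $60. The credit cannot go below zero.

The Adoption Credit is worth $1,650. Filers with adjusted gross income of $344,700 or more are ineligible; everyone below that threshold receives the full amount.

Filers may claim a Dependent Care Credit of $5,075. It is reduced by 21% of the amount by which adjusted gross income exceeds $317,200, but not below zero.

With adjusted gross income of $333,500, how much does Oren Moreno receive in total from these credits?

Small Business Credit: $333,500 is below the $334,000 cutoff, so the full $5,300 applies.
Solar Installation Rebate: income exceeds $305,300 by $28,200, which is 15 full-or-partial $2,000 increments; reduction = 15 × $60 = $900, leaving $3,210.
Adoption Credit: $333,500 is below the $344,700 cutoff, so the full $1,650 applies.
Dependent Care Credit: 21% of the $16,300 excess over $317,200 is $3,423; credit = $5,075 − $3,423 = $1,652.
Total: $5,300 + $3,210 + $1,650 + $1,652 = $11,812.

$11,812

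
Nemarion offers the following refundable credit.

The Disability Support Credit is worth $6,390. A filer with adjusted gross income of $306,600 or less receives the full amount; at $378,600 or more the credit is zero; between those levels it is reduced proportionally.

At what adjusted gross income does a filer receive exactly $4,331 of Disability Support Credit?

$4,331 is 4,331/6,390 of the full $6,390, so 2,059/6,390 of the $72,000 range has been used: income = $306,600 + $72,000 × 2,059/6,390 = $329,800.

$329,800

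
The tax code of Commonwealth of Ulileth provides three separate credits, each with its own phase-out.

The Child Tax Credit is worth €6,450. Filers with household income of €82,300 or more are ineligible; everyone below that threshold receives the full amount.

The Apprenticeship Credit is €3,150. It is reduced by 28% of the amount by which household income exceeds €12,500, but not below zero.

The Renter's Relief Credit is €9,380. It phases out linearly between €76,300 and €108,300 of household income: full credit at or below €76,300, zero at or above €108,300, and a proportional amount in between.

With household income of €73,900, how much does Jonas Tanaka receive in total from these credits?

€15,830

Child Tax Credit: €73,900 is below the €82,300 cutoff, so the full €6,450 applies.
Apprenticeship Credit: 28% of the €61,400 excess over €12,500 is €17,192 ≥ base, so the credit is €0.
Renter's Relief Credit: €73,900 is at or below the €76,300 threshold, so the full €9,380 applies.
Total: €6,450 + €0 + €9,380 = €15,830.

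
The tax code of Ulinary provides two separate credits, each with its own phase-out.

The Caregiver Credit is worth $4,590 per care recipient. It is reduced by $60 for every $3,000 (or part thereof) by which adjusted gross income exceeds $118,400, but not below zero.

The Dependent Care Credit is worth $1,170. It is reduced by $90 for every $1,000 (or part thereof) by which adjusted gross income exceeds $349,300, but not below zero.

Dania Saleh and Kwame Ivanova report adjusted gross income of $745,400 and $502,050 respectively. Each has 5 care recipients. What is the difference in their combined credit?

$4,860

Dania ($745,400): Caregiver Credit: base = 5 × $4,590 = $22,950. income exceeds $118,400 by $627,000, which is 209 full-or-partial $3,000 increments; reduction = 209 × $60 = $12,540, leaving $10,410. Dependent Care Credit: income exceeds $349,300 by $396,100 → 397 increments × $90 = $35,730 ≥ base, so the credit is $0. total $10,410 + $0 = $10,410
Kwame ($502,050): Caregiver Credit: base = 5 × $4,590 = $22,950. income exceeds $118,400 by $383,650, which is 128 full-or-partial $3,000 increments; reduction = 128 × $60 = $7,680, leaving $15,270. Dependent Care Credit: income exceeds $349,300 by $152,750 → 153 increments × $90 = $13,770 ≥ base, so the credit is $0. total $15,270 + $0 = $15,270
Difference: |$10,410 − $15,270| = $4,860.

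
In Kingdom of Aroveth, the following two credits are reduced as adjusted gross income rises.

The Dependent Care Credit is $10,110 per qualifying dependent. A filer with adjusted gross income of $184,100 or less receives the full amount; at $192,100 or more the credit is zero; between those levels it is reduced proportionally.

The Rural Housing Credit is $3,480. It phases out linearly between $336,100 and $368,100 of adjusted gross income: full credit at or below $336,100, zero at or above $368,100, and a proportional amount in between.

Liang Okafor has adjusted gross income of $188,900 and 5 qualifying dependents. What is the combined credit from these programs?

Dependent Care Credit: base = 5 × $10,110 = $50,550. $188,900 is $4,800 into a $8,000 phase-out range, leaving 3,200/8,000 of the credit: $50,550 × 3,200/8,000 = $20,220.
Rural Housing Credit: $188,900 is at or below the $336,100 threshold, so the full $3,480 applies.
Total: $20,220 + $3,480 = $23,700.

$23,700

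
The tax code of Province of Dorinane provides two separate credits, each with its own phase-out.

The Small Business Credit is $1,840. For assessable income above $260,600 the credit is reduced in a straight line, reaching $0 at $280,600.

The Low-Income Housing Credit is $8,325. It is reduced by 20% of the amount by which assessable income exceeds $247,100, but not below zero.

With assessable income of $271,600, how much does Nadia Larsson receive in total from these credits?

Small Business Credit: $271,600 is $11,000 into a $20,000 phase-out range, leaving 9,000/20,000 of the credit: $1,840 × 9,000/20,000 = $828.
Low-Income Housing Credit: 20% of the $24,500 excess over $247,100 is $4,900; credit = $8,325 − $4,900 = $3,425.
Total: $828 + $3,425 = $4,253.

$4,253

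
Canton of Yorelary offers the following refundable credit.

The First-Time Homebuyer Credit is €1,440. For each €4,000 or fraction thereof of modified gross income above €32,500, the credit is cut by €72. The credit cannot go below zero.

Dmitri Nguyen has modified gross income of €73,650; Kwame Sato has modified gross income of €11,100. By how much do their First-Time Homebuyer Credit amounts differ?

Dmitri (€73,650): First-Time Homebuyer Credit: income exceeds €32,500 by €41,150, which is 11 full-or-partial €4,000 increments; reduction = 11 × €72 = €792, leaving €648.
Kwame (€11,100): First-Time Homebuyer Credit: €11,100 is at or below the €32,500 threshold, so the full €1,440 applies.
Difference: |€648 − €1,440| = €792.

€792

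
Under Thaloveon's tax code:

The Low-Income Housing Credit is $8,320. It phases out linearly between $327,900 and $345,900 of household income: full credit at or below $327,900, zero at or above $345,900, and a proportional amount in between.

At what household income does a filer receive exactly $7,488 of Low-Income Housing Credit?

$7,488 is 7,488/8,320 of the full $8,320, so 832/8,320 of the $18,000 range has been used: income = $327,900 + $18,000 × 832/8,320 = $329,700.

$329,700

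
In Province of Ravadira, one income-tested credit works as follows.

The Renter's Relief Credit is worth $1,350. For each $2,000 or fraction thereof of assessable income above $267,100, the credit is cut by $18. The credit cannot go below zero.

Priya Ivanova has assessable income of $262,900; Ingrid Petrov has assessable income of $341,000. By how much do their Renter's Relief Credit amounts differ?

Priya ($262,900): Renter's Relief Credit: $262,900 is at or below the $267,100 threshold, so the full $1,350 applies.
Ingrid ($341,000): Renter's Relief Credit: income exceeds $267,100 by $73,900, which is 37 full-or-partial $2,000 increments; reduction = 37 × $18 = $666, leaving $684.
Difference: |$1,350 − $684| = $666.

$666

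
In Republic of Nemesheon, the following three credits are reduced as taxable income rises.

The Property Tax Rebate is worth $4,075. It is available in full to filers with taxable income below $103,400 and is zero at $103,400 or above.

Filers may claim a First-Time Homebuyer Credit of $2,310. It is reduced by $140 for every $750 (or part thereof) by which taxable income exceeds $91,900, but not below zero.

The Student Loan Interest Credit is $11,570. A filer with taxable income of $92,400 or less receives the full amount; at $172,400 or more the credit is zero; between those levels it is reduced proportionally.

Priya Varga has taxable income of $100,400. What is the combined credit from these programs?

$15,118

Property Tax Rebate: $100,400 is below the $103,400 cutoff, so the full $4,075 applies.
First-Time Homebuyer Credit: income exceeds $91,900 by $8,500, which is 12 full-or-partial $750 increments; reduction = 12 × $140 = $1,680, leaving $630.
Student Loan Interest Credit: $100,400 is $8,000 into a $80,000 phase-out range, leaving 72,000/80,000 of the credit: $11,570 × 72,000/80,000 = $10,413.
Total: $4,075 + $630 + $10,413 = $15,118.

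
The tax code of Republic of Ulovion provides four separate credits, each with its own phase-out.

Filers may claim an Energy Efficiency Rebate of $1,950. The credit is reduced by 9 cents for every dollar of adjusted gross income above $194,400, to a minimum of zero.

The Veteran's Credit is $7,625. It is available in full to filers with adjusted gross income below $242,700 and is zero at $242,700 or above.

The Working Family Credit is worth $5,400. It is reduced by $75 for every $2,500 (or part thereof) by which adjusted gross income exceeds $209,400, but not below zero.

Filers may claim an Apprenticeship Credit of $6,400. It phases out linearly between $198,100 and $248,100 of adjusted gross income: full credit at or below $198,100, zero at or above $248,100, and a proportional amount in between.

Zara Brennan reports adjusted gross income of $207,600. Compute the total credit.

Energy Efficiency Rebate: 9% of the $13,200 excess over $194,400 is $1,188; credit = $1,950 − $1,188 = $762.
Veteran's Credit: $207,600 is below the $242,700 cutoff, so the full $7,625 applies.
Working Family Credit: $207,600 is at or below the $209,400 threshold, so the full $5,400 applies.
Apprenticeship Credit: $207,600 is $9,500 into a $50,000 phase-out range, leaving 40,500/50,000 of the credit: $6,400 × 40,500/50,000 = $5,184.
Total: $762 + $7,625 + $5,400 + $5,184 = $18,971.

$18,971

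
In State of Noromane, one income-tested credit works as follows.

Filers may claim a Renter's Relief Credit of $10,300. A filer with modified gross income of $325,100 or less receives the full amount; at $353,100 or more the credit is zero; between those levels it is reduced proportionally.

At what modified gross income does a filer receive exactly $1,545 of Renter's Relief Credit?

$1,545 is 1,545/10,300 of the full $10,300, so 8,755/10,300 of the $28,000 range has been used: income = $325,100 + $28,000 × 8,755/10,300 = $348,900.

$348,900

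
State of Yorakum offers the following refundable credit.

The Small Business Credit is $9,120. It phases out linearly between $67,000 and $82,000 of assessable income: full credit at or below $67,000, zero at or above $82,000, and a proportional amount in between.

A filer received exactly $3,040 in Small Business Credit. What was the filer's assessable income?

$77,000

$3,040 is 3,040/9,120 of the full $9,120, so 6,080/9,120 of the $15,000 range has been used: income = $67,000 + $15,000 × 6,080/9,120 = $77,000.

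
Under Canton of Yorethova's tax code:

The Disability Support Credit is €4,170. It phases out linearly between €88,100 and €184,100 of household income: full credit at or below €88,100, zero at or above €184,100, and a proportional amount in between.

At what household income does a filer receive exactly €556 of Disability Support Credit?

€171,300

€556 is 556/4,170 of the full €4,170, so 3,614/4,170 of the €96,000 range has been used: income = €88,100 + €96,000 × 3,614/4,170 = €171,300.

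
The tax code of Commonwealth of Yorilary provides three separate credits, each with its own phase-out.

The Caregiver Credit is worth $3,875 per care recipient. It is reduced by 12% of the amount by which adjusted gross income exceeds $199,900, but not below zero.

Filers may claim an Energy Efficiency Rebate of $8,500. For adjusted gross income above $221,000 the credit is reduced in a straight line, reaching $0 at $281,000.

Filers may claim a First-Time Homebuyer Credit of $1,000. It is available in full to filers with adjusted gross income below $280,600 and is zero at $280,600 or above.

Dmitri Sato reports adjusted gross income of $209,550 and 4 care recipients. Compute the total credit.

Caregiver Credit: base = 4 × $3,875 = $15,500. 12% of the $9,650 excess over $199,900 is $1,158; credit = $15,500 − $1,158 = $14,342.
Energy Efficiency Rebate: $209,550 is at or below the $221,000 threshold, so the full $8,500 applies.
First-Time Homebuyer Credit: $209,550 is below the $280,600 cutoff, so the full $1,000 applies.
Total: $14,342 + $8,500 + $1,000 = $23,842.

$23,842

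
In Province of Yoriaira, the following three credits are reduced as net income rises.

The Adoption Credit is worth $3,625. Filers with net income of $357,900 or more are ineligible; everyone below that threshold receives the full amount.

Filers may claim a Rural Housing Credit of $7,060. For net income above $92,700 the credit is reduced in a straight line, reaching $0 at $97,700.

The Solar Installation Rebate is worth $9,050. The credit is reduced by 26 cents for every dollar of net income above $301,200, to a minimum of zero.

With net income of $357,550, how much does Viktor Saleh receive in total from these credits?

Adoption Credit: $357,550 is below the $357,900 cutoff, so the full $3,625 applies.
Rural Housing Credit: $357,550 is at or above $97,700, so the credit is $0.
Solar Installation Rebate: 26% of the $56,350 excess over $301,200 is $14,651 ≥ base, so the credit is $0.
Total: $3,625 + $0 + $0 = $3,625.

$3,625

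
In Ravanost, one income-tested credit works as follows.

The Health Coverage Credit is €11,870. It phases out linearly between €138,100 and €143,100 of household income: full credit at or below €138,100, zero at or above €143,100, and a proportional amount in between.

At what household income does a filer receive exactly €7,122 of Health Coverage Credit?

€140,100

€7,122 is 7,122/11,870 of the full €11,870, so 4,748/11,870 of the €5,000 range has been used: income = €138,100 + €5,000 × 4,748/11,870 = €140,100.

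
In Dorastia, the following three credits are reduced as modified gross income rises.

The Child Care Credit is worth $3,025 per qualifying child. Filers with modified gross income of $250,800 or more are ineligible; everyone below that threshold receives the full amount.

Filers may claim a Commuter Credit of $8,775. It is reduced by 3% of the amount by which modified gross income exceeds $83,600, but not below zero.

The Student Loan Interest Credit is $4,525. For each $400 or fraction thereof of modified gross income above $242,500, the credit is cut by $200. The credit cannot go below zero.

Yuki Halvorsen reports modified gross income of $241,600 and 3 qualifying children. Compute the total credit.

Child Care Credit: base = 3 × $3,025 = $9,075. $241,600 is below the $250,800 cutoff, so the full $9,075 applies.
Commuter Credit: 3% of the $158,000 excess over $83,600 is $4,740; credit = $8,775 − $4,740 = $4,035.
Student Loan Interest Credit: $241,600 is at or below the $242,500 threshold, so the full $4,525 applies.
Total: $9,075 + $4,035 + $4,525 = $17,635.

$17,635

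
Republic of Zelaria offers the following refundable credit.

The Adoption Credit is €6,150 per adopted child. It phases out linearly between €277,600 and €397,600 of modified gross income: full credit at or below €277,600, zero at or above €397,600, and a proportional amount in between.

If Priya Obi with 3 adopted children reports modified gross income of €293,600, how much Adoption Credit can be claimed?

Adoption Credit: base = 3 × €6,150 = €18,450. €293,600 is €16,000 into a €120,000 phase-out range, leaving 104,000/120,000 of the credit: €18,450 × 104,000/120,000 = €15,990.

€15,990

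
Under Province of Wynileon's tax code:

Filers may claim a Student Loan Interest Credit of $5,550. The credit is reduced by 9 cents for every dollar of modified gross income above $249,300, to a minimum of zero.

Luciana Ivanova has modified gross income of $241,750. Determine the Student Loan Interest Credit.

$5,550

Student Loan Interest Credit: $241,750 is at or below the $249,300 threshold, so the full $5,550 applies.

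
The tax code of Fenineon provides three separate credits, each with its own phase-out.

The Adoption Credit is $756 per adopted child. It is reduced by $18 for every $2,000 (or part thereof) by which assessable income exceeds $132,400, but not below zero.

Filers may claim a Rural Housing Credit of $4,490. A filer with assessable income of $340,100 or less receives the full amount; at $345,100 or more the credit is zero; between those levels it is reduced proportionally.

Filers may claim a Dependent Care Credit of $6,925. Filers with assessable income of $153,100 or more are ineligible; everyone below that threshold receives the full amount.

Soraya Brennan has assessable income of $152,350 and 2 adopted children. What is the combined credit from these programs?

$12,747

Adoption Credit: base = 2 × $756 = $1,512. income exceeds $132,400 by $19,950, which is 10 full-or-partial $2,000 increments; reduction = 10 × $18 = $180, leaving $1,332.
Rural Housing Credit: $152,350 is at or below the $340,100 threshold, so the full $4,490 applies.
Dependent Care Credit: $152,350 is below the $153,100 cutoff, so the full $6,925 applies.
Total: $1,332 + $4,490 + $6,925 = $12,747.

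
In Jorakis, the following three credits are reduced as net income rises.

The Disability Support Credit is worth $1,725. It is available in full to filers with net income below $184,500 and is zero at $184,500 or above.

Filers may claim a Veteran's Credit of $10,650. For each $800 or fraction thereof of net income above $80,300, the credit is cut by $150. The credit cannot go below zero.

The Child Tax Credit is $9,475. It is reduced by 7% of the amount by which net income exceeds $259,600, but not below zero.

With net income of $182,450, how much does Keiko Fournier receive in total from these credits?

Disability Support Credit: $182,450 is below the $184,500 cutoff, so the full $1,725 applies.
Veteran's Credit: income exceeds $80,300 by $102,150 → 128 increments × $150 = $19,200 ≥ base, so the credit is $0.
Child Tax Credit: $182,450 is at or below the $259,600 threshold, so the full $9,475 applies.
Total: $1,725 + $0 + $9,475 = $11,200.

$11,200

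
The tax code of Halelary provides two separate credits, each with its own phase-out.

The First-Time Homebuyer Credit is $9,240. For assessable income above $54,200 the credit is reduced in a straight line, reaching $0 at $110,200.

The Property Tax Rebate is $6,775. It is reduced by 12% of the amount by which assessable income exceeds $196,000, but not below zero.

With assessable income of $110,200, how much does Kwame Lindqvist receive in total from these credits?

$6,775

First-Time Homebuyer Credit: $110,200 is at or above $110,200, so the credit is $0.
Property Tax Rebate: $110,200 is at or below the $196,000 threshold, so the full $6,775 applies.
Total: $0 + $6,775 = $6,775.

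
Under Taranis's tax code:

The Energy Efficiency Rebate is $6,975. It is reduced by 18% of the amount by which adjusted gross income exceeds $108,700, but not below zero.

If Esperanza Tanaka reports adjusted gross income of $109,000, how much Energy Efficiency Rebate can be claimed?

$6,921

Energy Efficiency Rebate: 18% of the $300 excess over $108,700 is $54; credit = $6,975 − $54 = $6,921.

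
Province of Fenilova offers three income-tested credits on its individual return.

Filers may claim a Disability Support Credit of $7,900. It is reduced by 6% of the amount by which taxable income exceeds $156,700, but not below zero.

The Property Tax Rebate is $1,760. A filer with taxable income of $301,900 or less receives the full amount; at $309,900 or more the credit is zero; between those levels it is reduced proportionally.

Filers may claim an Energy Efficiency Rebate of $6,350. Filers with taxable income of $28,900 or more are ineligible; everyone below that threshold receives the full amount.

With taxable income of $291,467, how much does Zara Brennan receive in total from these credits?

Disability Support Credit: 6% of the $134,767 excess over $156,700 is $8,086.02 ≥ base, so the credit is $0.
Property Tax Rebate: $291,467 is at or below the $301,900 threshold, so the full $1,760 applies.
Energy Efficiency Rebate: $291,467 meets or exceeds the $28,900 cutoff, so the credit is $0.
Total: $0 + $1,760 + $0 = $1,760.

$1,760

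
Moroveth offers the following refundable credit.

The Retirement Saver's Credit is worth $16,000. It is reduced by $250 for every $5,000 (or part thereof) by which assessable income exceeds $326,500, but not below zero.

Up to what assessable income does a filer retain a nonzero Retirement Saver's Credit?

$641,500

After 63 increments the reduction is 63 × $250 = $15,750, leaving $250; one more increment wipes it out. Increment 63 ends at excess 63 × $5,000 = $315,000, so the highest qualifying income is $326,500 + $315,000 = $641,500.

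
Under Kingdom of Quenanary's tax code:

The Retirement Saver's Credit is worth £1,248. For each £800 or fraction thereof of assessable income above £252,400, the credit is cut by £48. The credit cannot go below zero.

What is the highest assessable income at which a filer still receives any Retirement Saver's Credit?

£272,400

After 25 increments the reduction is 25 × £48 = £1,200, leaving £48; one more increment wipes it out. Increment 25 ends at excess 25 × £800 = £20,000, so the highest qualifying income is £252,400 + £20,000 = £272,400.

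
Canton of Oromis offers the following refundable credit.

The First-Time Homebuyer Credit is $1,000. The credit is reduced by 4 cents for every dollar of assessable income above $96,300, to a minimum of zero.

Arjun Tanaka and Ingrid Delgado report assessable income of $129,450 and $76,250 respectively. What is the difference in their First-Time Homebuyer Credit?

Arjun ($129,450): First-Time Homebuyer Credit: 4% of the $33,150 excess over $96,300 is $1,326 ≥ base, so the credit is $0.
Ingrid ($76,250): First-Time Homebuyer Credit: $76,250 is at or below the $96,300 threshold, so the full $1,000 applies.
Difference: |$0 − $1,000| = $1,000.

$1,000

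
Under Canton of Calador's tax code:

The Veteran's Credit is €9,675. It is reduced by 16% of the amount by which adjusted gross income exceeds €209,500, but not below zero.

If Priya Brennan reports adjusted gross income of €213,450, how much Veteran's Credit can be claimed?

Veteran's Credit: 16% of the €3,950 excess over €209,500 is €632; credit = €9,675 − €632 = €9,043.

€9,043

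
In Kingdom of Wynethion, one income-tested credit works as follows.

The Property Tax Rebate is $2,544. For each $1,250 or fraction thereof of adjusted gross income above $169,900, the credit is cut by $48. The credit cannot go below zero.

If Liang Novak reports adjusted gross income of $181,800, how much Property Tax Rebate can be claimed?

$2,064

Property Tax Rebate: income exceeds $169,900 by $11,900, which is 10 full-or-partial $1,250 increments; reduction = 10 × $48 = $480, leaving $2,064.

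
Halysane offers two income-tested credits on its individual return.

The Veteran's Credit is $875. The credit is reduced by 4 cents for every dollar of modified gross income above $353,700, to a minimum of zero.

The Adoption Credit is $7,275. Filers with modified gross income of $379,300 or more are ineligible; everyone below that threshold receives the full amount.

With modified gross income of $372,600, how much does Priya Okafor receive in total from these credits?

Veteran's Credit: 4% of the $18,900 excess over $353,700 is $756; credit = $875 − $756 = $119.
Adoption Credit: $372,600 is below the $379,300 cutoff, so the full $7,275 applies.
Total: $119 + $7,275 = $7,394.

$7,394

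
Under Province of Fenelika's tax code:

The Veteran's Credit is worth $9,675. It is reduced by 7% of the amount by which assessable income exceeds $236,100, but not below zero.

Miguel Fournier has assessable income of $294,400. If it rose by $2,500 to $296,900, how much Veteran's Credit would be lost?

$175

At $294,400 — 7% of the $58,300 excess over $236,100 is $4,081; credit = $9,675 − $4,081 = $5,594.
At $296,900 — 7% of the $60,800 excess over $236,100 is $4,256; credit = $9,675 − $4,256 = $5,419.
Lost: $5,594 − $5,419 = $175.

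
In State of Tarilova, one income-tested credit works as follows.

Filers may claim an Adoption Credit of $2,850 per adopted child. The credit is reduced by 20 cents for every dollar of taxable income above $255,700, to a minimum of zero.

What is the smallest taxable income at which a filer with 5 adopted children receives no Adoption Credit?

$326,950

Full credit = 5 × $2,850 = $14,250.
The credit falls by 20% of each dollar above $255,700, so it reaches zero when the excess is $14,250 / 20% = $71,250: income = $255,700 + $71,250 = $326,950.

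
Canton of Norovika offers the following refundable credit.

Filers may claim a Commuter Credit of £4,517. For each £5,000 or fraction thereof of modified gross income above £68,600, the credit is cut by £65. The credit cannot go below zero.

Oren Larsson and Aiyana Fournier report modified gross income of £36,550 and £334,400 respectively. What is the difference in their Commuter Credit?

£3,510

Oren (£36,550): Commuter Credit: £36,550 is at or below the £68,600 threshold, so the full £4,517 applies.
Aiyana (£334,400): Commuter Credit: income exceeds £68,600 by £265,800, which is 54 full-or-partial £5,000 increments; reduction = 54 × £65 = £3,510, leaving £1,007.
Difference: |£4,517 − £1,007| = £3,510.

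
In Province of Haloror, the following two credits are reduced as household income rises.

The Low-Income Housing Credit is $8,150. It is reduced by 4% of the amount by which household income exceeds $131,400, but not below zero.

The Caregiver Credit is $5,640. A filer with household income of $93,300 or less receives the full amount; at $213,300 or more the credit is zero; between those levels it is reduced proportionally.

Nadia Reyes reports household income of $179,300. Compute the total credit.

$7,832

Low-Income Housing Credit: 4% of the $47,900 excess over $131,400 is $1,916; credit = $8,150 − $1,916 = $6,234.
Caregiver Credit: $179,300 is $86,000 into a $120,000 phase-out range, leaving 34,000/120,000 of the credit: $5,640 × 34,000/120,000 = $1,598.
Total: $6,234 + $1,598 = $7,832.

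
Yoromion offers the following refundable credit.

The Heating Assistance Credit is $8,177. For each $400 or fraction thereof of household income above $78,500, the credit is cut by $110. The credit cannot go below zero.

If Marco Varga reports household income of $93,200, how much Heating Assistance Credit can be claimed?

Heating Assistance Credit: income exceeds $78,500 by $14,700, which is 37 full-or-partial $400 increments; reduction = 37 × $110 = $4,070, leaving $4,107.

$4,107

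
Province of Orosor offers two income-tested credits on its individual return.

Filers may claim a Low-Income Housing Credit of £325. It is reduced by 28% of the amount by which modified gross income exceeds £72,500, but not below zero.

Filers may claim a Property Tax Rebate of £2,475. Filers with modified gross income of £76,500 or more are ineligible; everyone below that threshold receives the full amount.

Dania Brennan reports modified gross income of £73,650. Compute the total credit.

£2,478

Low-Income Housing Credit: 28% of the £1,150 excess over £72,500 is £322; credit = £325 − £322 = £3.
Property Tax Rebate: £73,650 is below the £76,500 cutoff, so the full £2,475 applies.
Total: £3 + £2,475 = £2,478.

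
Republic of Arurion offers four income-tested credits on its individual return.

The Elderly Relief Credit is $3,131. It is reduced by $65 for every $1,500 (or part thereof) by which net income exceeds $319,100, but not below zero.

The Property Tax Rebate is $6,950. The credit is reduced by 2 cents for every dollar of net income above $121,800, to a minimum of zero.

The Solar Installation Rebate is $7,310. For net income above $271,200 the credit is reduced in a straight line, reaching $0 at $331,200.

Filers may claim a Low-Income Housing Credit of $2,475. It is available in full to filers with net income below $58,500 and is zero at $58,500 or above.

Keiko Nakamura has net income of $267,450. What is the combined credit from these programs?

$14,478

Elderly Relief Credit: $267,450 is at or below the $319,100 threshold, so the full $3,131 applies.
Property Tax Rebate: 2% of the $145,650 excess over $121,800 is $2,913; credit = $6,950 − $2,913 = $4,037.
Solar Installation Rebate: $267,450 is at or below the $271,200 threshold, so the full $7,310 applies.
Low-Income Housing Credit: $267,450 meets or exceeds the $58,500 cutoff, so the credit is $0.
Total: $3,131 + $4,037 + $7,310 + $0 = $14,478.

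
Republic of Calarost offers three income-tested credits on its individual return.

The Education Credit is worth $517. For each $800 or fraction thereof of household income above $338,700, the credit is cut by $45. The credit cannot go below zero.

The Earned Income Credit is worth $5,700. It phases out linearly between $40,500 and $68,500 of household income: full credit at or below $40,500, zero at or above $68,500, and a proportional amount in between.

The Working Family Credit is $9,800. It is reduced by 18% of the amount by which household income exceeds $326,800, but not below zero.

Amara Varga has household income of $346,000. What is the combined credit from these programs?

Education Credit: income exceeds $338,700 by $7,300, which is 10 full-or-partial $800 increments; reduction = 10 × $45 = $450, leaving $67.
Earned Income Credit: $346,000 is at or above $68,500, so the credit is $0.
Working Family Credit: 18% of the $19,200 excess over $326,800 is $3,456; credit = $9,800 − $3,456 = $6,344.
Total: $67 + $0 + $6,344 = $6,411.

$6,411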